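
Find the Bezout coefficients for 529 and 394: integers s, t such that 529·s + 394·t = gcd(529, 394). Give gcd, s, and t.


Euclidean algorithm on (529, 394) — divide until remainder is 0:
  529 = 1 · 394 + 135
  394 = 2 · 135 + 124
  135 = 1 · 124 + 11
  124 = 11 · 11 + 3
  11 = 3 · 3 + 2
  3 = 1 · 2 + 1
  2 = 2 · 1 + 0
gcd(529, 394) = 1.
Track Bezout coefficients alongside the remainders: start with r₀ = 529 = a·1 + b·0 (s = 1, t = 0) and r₁ = 394 = a·0 + b·1 (s = 0, t = 1); each new remainder r_{k+1} = r_{k-1} − q_k·r_k inherits s_{k+1} = s_{k-1} − q_k·s_k, t_{k+1} = t_{k-1} − q_k·t_k, so r_k = a·s_k + b·t_k at every step:
  q = 1: r = 135, s = 1 − 1·0 = 1, t = 0 − 1·1 = -1  (check: 529·1 + 394·(-1) = 135)
  q = 2: r = 124, s = 0 − 2·1 = -2, t = 1 − 2·(-1) = 3  (check: 529·(-2) + 394·3 = 124)
  q = 1: r = 11, s = 1 − 1·(-2) = 3, t = -1 − 1·3 = -4  (check: 529·3 + 394·(-4) = 11)
  q = 11: r = 3, s = -2 − 11·3 = -35, t = 3 − 11·(-4) = 47  (check: 529·(-35) + 394·47 = 3)
  q = 3: r = 2, s = 3 − 3·(-35) = 108, t = -4 − 3·47 = -145  (check: 529·108 + 394·(-145) = 2)
  q = 1: r = 1, s = -35 − 1·108 = -143, t = 47 − 1·(-145) = 192  (check: 529·(-143) + 394·192 = 1)
The row with r = 1 (the gcd) gives the Bezout coefficients s = -143, t = 192.
Result: 529 · (-143) + 394 · (192) = 1.

gcd(529, 394) = 1; s = -143, t = 192 (check: 529·(-143) + 394·192 = 1).


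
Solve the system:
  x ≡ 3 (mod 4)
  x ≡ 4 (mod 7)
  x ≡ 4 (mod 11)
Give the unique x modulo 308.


Moduli 4, 7, 11 are pairwise coprime; by CRT there is a unique solution modulo M = 4 · 7 · 11 = 308.
Solve pairwise, accumulating the modulus:
  Start with x ≡ 3 (mod 4).
  Combine with x ≡ 4 (mod 7): since gcd(4, 7) = 1, we get a unique residue mod 28.
    Write x = 3 + 4·t and substitute into x ≡ 4 (mod 7): 4·t ≡ 4 − 3 = 1 (mod 7).
    The inverse of 4 mod 7 is 2 (since 4·2 = 8 = 1·7 + 1), so t ≡ 2·1 = 2 ≡ 2 (mod 7).
    Then x = 3 + 4·2 = 11, valid modulo lcm(4, 7) = 28: x ≡ 11 (mod 28).
  Combine with x ≡ 4 (mod 11): since gcd(28, 11) = 1, we get a unique residue mod 308.
    Write x = 11 + 28·t and substitute into x ≡ 4 (mod 11): 28·t ≡ 4 − 11 = -7 (mod 11).
    Reduce coefficients mod 11: 6·t ≡ 4 (mod 11).
    The inverse of 6 mod 11 is 2 (since 6·2 = 12 = 1·11 + 1), so t ≡ 2·4 = 8 ≡ 8 (mod 11).
    Then x = 11 + 28·8 = 235, valid modulo lcm(28, 11) = 308: x ≡ 235 (mod 308).
Verify: 235 mod 4 = 3 ✓, 235 mod 7 = 4 ✓, 235 mod 11 = 4 ✓.

x ≡ 235 (mod 308).


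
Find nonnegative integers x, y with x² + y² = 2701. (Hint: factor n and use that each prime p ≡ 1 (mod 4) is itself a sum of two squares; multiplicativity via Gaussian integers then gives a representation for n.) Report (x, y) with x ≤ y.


Step 1: Factor n = 2701 = 37 · 73.
Step 2: Check the mod-4 condition on each prime factor: 37 ≡ 1 (mod 4), exponent 1; 73 ≡ 1 (mod 4), exponent 1.
All primes ≡ 3 (mod 4) appear to even exponent (or don't appear), so by the two-squares theorem n IS expressible as a sum of two squares.
Step 3: Build a representation. Here n = 37 · 73 is a product of primes ≡ 1 (mod 4). Each prime p ≡ 1 (mod 4) is itself a sum of two squares; find a² by testing p − a² for a perfect square:
  37: 37 − 1² = 36 = 6² ⇒ 37 = 1² + 6².
  73: 73 − 1² = 72, 73 − 2² = 69, 73 − 3² = 64 = 8² ⇒ 73 = 3² + 8².
  Combine using the Brahmagupta–Fibonacci identity (a² + b²)(c² + d²) = (ac − bd)² + (ad + bc)² = (ac + bd)² + (ad − bc)²:
  37 · 73 = 2701: from (1² + 6²)(3² + 8²), take (1·3 − 6·8, 1·8 + 6·3) = (3 − 48, 8 + 18) = (-45, 26); dropping signs (only squares matter) gives (45, 26); check 45² + 26² = 2025 + 676 = 2701 ✓.
Step 4: Order so x ≤ y and verify: 26² + 45² = 676 + 2025 = 2701 = n. ✓

n = 2701 = 26² + 45² (one valid representation with x ≤ y).


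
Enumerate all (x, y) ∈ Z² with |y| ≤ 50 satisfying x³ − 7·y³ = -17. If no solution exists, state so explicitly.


The equation is x³ - 7y³ = -17. For fixed y, x³ = 7·y³ − 17, so a solution requires the RHS to be a perfect cube.
Strategy: iterate y from -50 to 50, compute RHS = 7·y³ − 17, and check whether it is a (positive or negative) perfect cube.
Check small values of y:
  y = 0: RHS = -17 is not a perfect cube.
  y = 1: RHS = -10 is not a perfect cube.
  y = -1: RHS = -24 is not a perfect cube.
  y = 2: RHS = 39 is not a perfect cube.
  y = -2: RHS = -73 is not a perfect cube.
  y = 3: RHS = 172 is not a perfect cube.
  y = -3: RHS = -206 is not a perfect cube.
Continuing the search up to |y| = 50 finds no solutions either.
No (x, y) in the scanned range satisfies the equation.

No integer solutions with |y| ≤ 50.


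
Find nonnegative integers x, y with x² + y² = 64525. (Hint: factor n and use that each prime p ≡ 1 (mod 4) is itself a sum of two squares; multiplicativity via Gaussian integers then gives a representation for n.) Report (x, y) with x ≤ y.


Step 1: Factor n = 64525 = 5^2 · 29 · 89.
Step 2: Check the mod-4 condition on each prime factor: 5 ≡ 1 (mod 4), exponent 2; 29 ≡ 1 (mod 4), exponent 1; 89 ≡ 1 (mod 4), exponent 1.
All primes ≡ 3 (mod 4) appear to even exponent (or don't appear), so by the two-squares theorem n IS expressible as a sum of two squares.
Step 3: Build a representation. Group n = k² · m with k = 5 and m = 29 · 89 = 2581 (a product of primes ≡ 1 (mod 4)); a representation of m scales to one of n via (k·x)² + (k·y)² = k²(x² + y²). Each prime p ≡ 1 (mod 4) is itself a sum of two squares; find a² by testing p − a² for a perfect square:
  29: 29 − 1² = 28, 29 − 2² = 25 = 5² ⇒ 29 = 2² + 5².
  89: 89 − 1² = 88, 89 − 2² = 85, 89 − 3² = 80, 89 − 4² = 73, 89 − 5² = 64 = 8² ⇒ 89 = 5² + 8².
  Combine using the Brahmagupta–Fibonacci identity (a² + b²)(c² + d²) = (ac − bd)² + (ad + bc)² = (ac + bd)² + (ad − bc)²:
  29 · 89 = 2581: from (2² + 5²)(5² + 8²), take (2·5 − 5·8, 2·8 + 5·5) = (10 − 40, 16 + 25) = (-30, 41); dropping signs (only squares matter) gives (30, 41); check 30² + 41² = 900 + 1681 = 2581 ✓.
  Scale by k = 5: (5·30, 5·41) = (150, 205).
Step 4: Order so x ≤ y and verify: 150² + 205² = 22500 + 42025 = 64525 = n. ✓

n = 64525 = 150² + 205² (one valid representation with x ≤ y).


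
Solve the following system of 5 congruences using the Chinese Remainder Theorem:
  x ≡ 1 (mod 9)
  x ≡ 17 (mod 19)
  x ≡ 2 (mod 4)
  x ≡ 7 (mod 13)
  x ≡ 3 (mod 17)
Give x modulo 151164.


Product of moduli M = 9 · 19 · 4 · 13 · 17 = 151164.
Merge one congruence at a time:
  Start: x ≡ 1 (mod 9).
  Combine with x ≡ 17 (mod 19); new modulus lcm = 171.
    Write x = 1 + 9·t and substitute into x ≡ 17 (mod 19): 9·t ≡ 17 − 1 = 16 (mod 19).
    The inverse of 9 mod 19 is 17 (since 9·17 = 153 = 8·19 + 1), so t ≡ 17·16 = 272 ≡ 6 (mod 19).
    Then x = 1 + 9·6 = 55, valid modulo lcm(9, 19) = 171: x ≡ 55 (mod 171).
  Combine with x ≡ 2 (mod 4); new modulus lcm = 684.
    Write x = 55 + 171·t and substitute into x ≡ 2 (mod 4): 171·t ≡ 2 − 55 = -53 (mod 4).
    Reduce coefficients mod 4: 3·t ≡ 3 (mod 4).
    The inverse of 3 mod 4 is 3 (since 3·3 = 9 = 2·4 + 1), so t ≡ 3·3 = 9 ≡ 1 (mod 4).
    Then x = 55 + 171·1 = 226, valid modulo lcm(171, 4) = 684: x ≡ 226 (mod 684).
  Combine with x ≡ 7 (mod 13); new modulus lcm = 8892.
    Write x = 226 + 684·t and substitute into x ≡ 7 (mod 13): 684·t ≡ 7 − 226 = -219 (mod 13).
    Reduce coefficients mod 13: 8·t ≡ 2 (mod 13).
    The inverse of 8 mod 13 is 5 (since 8·5 = 40 = 3·13 + 1), so t ≡ 5·2 = 10 ≡ 10 (mod 13).
    Then x = 226 + 684·10 = 7066, valid modulo lcm(684, 13) = 8892: x ≡ 7066 (mod 8892).
  Combine with x ≡ 3 (mod 17); new modulus lcm = 151164.
    Write x = 7066 + 8892·t and substitute into x ≡ 3 (mod 17): 8892·t ≡ 3 − 7066 = -7063 (mod 17).
    Reduce coefficients mod 17: 1·t ≡ 9 (mod 17).
    So t ≡ 9 (mod 17).
    Then x = 7066 + 8892·9 = 87094, valid modulo lcm(8892, 17) = 151164: x ≡ 87094 (mod 151164).
Verify against each original: 87094 mod 9 = 1, 87094 mod 19 = 17, 87094 mod 4 = 2, 87094 mod 13 = 7, 87094 mod 17 = 3.

x ≡ 87094 (mod 151164).


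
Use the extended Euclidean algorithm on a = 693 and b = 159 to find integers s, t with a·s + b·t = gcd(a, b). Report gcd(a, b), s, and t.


Euclidean algorithm on (693, 159) — divide until remainder is 0:
  693 = 4 · 159 + 57
  159 = 2 · 57 + 45
  57 = 1 · 45 + 12
  45 = 3 · 12 + 9
  12 = 1 · 9 + 3
  9 = 3 · 3 + 0
gcd(693, 159) = 3.
Track Bezout coefficients alongside the remainders: start with r₀ = 693 = a·1 + b·0 (s = 1, t = 0) and r₁ = 159 = a·0 + b·1 (s = 0, t = 1); each new remainder r_{k+1} = r_{k-1} − q_k·r_k inherits s_{k+1} = s_{k-1} − q_k·s_k, t_{k+1} = t_{k-1} − q_k·t_k, so r_k = a·s_k + b·t_k at every step:
  q = 4: r = 57, s = 1 − 4·0 = 1, t = 0 − 4·1 = -4  (check: 693·1 + 159·(-4) = 57)
  q = 2: r = 45, s = 0 − 2·1 = -2, t = 1 − 2·(-4) = 9  (check: 693·(-2) + 159·9 = 45)
  q = 1: r = 12, s = 1 − 1·(-2) = 3, t = -4 − 1·9 = -13  (check: 693·3 + 159·(-13) = 12)
  q = 3: r = 9, s = -2 − 3·3 = -11, t = 9 − 3·(-13) = 48  (check: 693·(-11) + 159·48 = 9)
  q = 1: r = 3, s = 3 − 1·(-11) = 14, t = -13 − 1·48 = -61  (check: 693·14 + 159·(-61) = 3)
The row with r = 3 (the gcd) gives the Bezout coefficients s = 14, t = -61.
Result: 693 · (14) + 159 · (-61) = 3.

gcd(693, 159) = 3; s = 14, t = -61 (check: 693·14 + 159·(-61) = 3).


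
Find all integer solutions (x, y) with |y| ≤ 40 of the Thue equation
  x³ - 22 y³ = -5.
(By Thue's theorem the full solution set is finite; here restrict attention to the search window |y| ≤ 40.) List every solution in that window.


The equation is x³ - 22y³ = -5. For fixed y, x³ = 22·y³ − 5, so a solution requires the RHS to be a perfect cube.
Strategy: iterate y from -40 to 40, compute RHS = 22·y³ − 5, and check whether it is a (positive or negative) perfect cube.
Check small values of y:
  y = 0: RHS = -5 is not a perfect cube.
  y = 1: RHS = 17 is not a perfect cube.
  y = -1: RHS = -27 = (-3)³ ⇒ x = -3 works.
  y = 2: RHS = 171 is not a perfect cube.
  y = -2: RHS = -181 is not a perfect cube.
  y = 3: RHS = 589 is not a perfect cube.
  y = -3: RHS = -599 is not a perfect cube.
Continuing the search up to |y| = 40 finds no further solutions beyond those listed.
Collected solutions: (-3, -1).

Solutions (with |y| ≤ 40): (-3, -1).


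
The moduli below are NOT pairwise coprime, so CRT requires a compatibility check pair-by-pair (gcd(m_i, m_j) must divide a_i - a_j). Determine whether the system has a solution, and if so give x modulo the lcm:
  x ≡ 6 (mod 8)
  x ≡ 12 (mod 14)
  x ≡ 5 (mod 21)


Moduli 8, 14, 21 are not pairwise coprime, so CRT works modulo lcm(m_i) when all pairwise compatibility conditions hold.
Pairwise compatibility: gcd(m_i, m_j) must divide a_i - a_j for every pair.
Merge one congruence at a time:
  Start: x ≡ 6 (mod 8).
  Combine with x ≡ 12 (mod 14): gcd(8, 14) = 2; 12 - 6 = 6, which IS divisible by 2, so compatible.
    Write x = 6 + 8·t and substitute into x ≡ 12 (mod 14): 8·t ≡ 12 − 6 = 6 (mod 14).
    Divide the congruence (and modulus) by g = 2: 4·t ≡ 3 (mod 7).
    The inverse of 4 mod 7 is 2 (since 4·2 = 8 = 1·7 + 1), so t ≡ 2·3 = 6 ≡ 6 (mod 7).
    Then x = 6 + 8·6 = 54, valid modulo lcm(8, 14) = 56: x ≡ 54 (mod 56).
  Combine with x ≡ 5 (mod 21): gcd(56, 21) = 7; 5 - 54 = -49, which IS divisible by 7, so compatible.
    Write x = 54 + 56·t and substitute into x ≡ 5 (mod 21): 56·t ≡ 5 − 54 = -49 (mod 21).
    Divide the congruence (and modulus) by g = 7: 8·t ≡ -7 (mod 3).
    Reduce coefficients mod 3: 2·t ≡ 2 (mod 3).
    The inverse of 2 mod 3 is 2 (since 2·2 = 4 = 1·3 + 1), so t ≡ 2·2 = 4 ≡ 1 (mod 3).
    Then x = 54 + 56·1 = 110, valid modulo lcm(56, 21) = 168: x ≡ 110 (mod 168).
Verify: 110 mod 8 = 6, 110 mod 14 = 12, 110 mod 21 = 5.

x ≡ 110 (mod 168).


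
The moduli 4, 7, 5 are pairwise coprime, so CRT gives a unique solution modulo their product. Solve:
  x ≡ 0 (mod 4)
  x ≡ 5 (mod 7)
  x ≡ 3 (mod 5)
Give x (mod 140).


Moduli 4, 7, 5 are pairwise coprime; by CRT there is a unique solution modulo M = 4 · 7 · 5 = 140.
Solve pairwise, accumulating the modulus:
  Start with x ≡ 0 (mod 4).
  Combine with x ≡ 5 (mod 7): since gcd(4, 7) = 1, we get a unique residue mod 28.
    Write x = 0 + 4·t and substitute into x ≡ 5 (mod 7): 4·t ≡ 5 − 0 = 5 (mod 7).
    The inverse of 4 mod 7 is 2 (since 4·2 = 8 = 1·7 + 1), so t ≡ 2·5 = 10 ≡ 3 (mod 7).
    Then x = 0 + 4·3 = 12, valid modulo lcm(4, 7) = 28: x ≡ 12 (mod 28).
  Combine with x ≡ 3 (mod 5): since gcd(28, 5) = 1, we get a unique residue mod 140.
    Write x = 12 + 28·t and substitute into x ≡ 3 (mod 5): 28·t ≡ 3 − 12 = -9 (mod 5).
    Reduce coefficients mod 5: 3·t ≡ 1 (mod 5).
    The inverse of 3 mod 5 is 2 (since 3·2 = 6 = 1·5 + 1), so t ≡ 2·1 = 2 ≡ 2 (mod 5).
    Then x = 12 + 28·2 = 68, valid modulo lcm(28, 5) = 140: x ≡ 68 (mod 140).
Verify: 68 mod 4 = 0 ✓, 68 mod 7 = 5 ✓, 68 mod 5 = 3 ✓.

x ≡ 68 (mod 140).


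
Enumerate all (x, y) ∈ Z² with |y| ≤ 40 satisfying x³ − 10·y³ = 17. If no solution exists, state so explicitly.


The equation is x³ - 10y³ = 17. For fixed y, x³ = 10·y³ + 17, so a solution requires the RHS to be a perfect cube.
Strategy: iterate y from -40 to 40, compute RHS = 10·y³ + 17, and check whether it is a (positive or negative) perfect cube.
Check small values of y:
  y = 0: RHS = 17 is not a perfect cube.
  y = 1: RHS = 27 = (3)³ ⇒ x = 3 works.
  y = -1: RHS = 7 is not a perfect cube.
  y = 2: RHS = 97 is not a perfect cube.
  y = -2: RHS = -63 is not a perfect cube.
  y = 3: RHS = 287 is not a perfect cube.
  y = -3: RHS = -253 is not a perfect cube.
Continuing the search up to |y| = 40 finds no further solutions beyond those listed.
Collected solutions: (3, 1).

Solutions (with |y| ≤ 40): (3, 1).


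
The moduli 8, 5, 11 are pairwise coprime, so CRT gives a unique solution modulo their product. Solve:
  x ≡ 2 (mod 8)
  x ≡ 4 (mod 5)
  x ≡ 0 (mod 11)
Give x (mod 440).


Moduli 8, 5, 11 are pairwise coprime; by CRT there is a unique solution modulo M = 8 · 5 · 11 = 440.
Solve pairwise, accumulating the modulus:
  Start with x ≡ 2 (mod 8).
  Combine with x ≡ 4 (mod 5): since gcd(8, 5) = 1, we get a unique residue mod 40.
    Write x = 2 + 8·t and substitute into x ≡ 4 (mod 5): 8·t ≡ 4 − 2 = 2 (mod 5).
    Reduce coefficients mod 5: 3·t ≡ 2 (mod 5).
    The inverse of 3 mod 5 is 2 (since 3·2 = 6 = 1·5 + 1), so t ≡ 2·2 = 4 ≡ 4 (mod 5).
    Then x = 2 + 8·4 = 34, valid modulo lcm(8, 5) = 40: x ≡ 34 (mod 40).
  Combine with x ≡ 0 (mod 11): since gcd(40, 11) = 1, we get a unique residue mod 440.
    Write x = 34 + 40·t and substitute into x ≡ 0 (mod 11): 40·t ≡ 0 − 34 = -34 (mod 11).
    Reduce coefficients mod 11: 7·t ≡ 10 (mod 11).
    The inverse of 7 mod 11 is 8 (since 7·8 = 56 = 5·11 + 1), so t ≡ 8·10 = 80 ≡ 3 (mod 11).
    Then x = 34 + 40·3 = 154, valid modulo lcm(40, 11) = 440: x ≡ 154 (mod 440).
Verify: 154 mod 8 = 2 ✓, 154 mod 5 = 4 ✓, 154 mod 11 = 0 ✓.

x ≡ 154 (mod 440).


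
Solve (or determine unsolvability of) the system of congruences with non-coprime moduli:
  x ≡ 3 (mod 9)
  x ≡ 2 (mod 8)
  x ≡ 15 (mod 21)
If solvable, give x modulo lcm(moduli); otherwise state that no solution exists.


Moduli 9, 8, 21 are not pairwise coprime, so CRT works modulo lcm(m_i) when all pairwise compatibility conditions hold.
Pairwise compatibility: gcd(m_i, m_j) must divide a_i - a_j for every pair.
Merge one congruence at a time:
  Start: x ≡ 3 (mod 9).
  Combine with x ≡ 2 (mod 8): gcd(9, 8) = 1; 2 - 3 = -1, which IS divisible by 1, so compatible.
    Write x = 3 + 9·t and substitute into x ≡ 2 (mod 8): 9·t ≡ 2 − 3 = -1 (mod 8).
    Reduce coefficients mod 8: 1·t ≡ 7 (mod 8).
    So t ≡ 7 (mod 8).
    Then x = 3 + 9·7 = 66, valid modulo lcm(9, 8) = 72: x ≡ 66 (mod 72).
  Combine with x ≡ 15 (mod 21): gcd(72, 21) = 3; 15 - 66 = -51, which IS divisible by 3, so compatible.
    Write x = 66 + 72·t and substitute into x ≡ 15 (mod 21): 72·t ≡ 15 − 66 = -51 (mod 21).
    Divide the congruence (and modulus) by g = 3: 24·t ≡ -17 (mod 7).
    Reduce coefficients mod 7: 3·t ≡ 4 (mod 7).
    The inverse of 3 mod 7 is 5 (since 3·5 = 15 = 2·7 + 1), so t ≡ 5·4 = 20 ≡ 6 (mod 7).
    Then x = 66 + 72·6 = 498, valid modulo lcm(72, 21) = 504: x ≡ 498 (mod 504).
Verify: 498 mod 9 = 3, 498 mod 8 = 2, 498 mod 21 = 15.

x ≡ 498 (mod 504).


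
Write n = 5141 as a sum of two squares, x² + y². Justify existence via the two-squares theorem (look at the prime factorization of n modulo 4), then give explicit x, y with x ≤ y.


Step 1: Factor n = 5141 = 53 · 97.
Step 2: Check the mod-4 condition on each prime factor: 53 ≡ 1 (mod 4), exponent 1; 97 ≡ 1 (mod 4), exponent 1.
All primes ≡ 3 (mod 4) appear to even exponent (or don't appear), so by the two-squares theorem n IS expressible as a sum of two squares.
Step 3: Build a representation. Here n = 53 · 97 is a product of primes ≡ 1 (mod 4). Each prime p ≡ 1 (mod 4) is itself a sum of two squares; find a² by testing p − a² for a perfect square:
  53: 53 − 1² = 52, 53 − 2² = 49 = 7² ⇒ 53 = 2² + 7².
  97: 97 − 1² = 96, 97 − 2² = 93, 97 − 3² = 88, 97 − 4² = 81 = 9² ⇒ 97 = 4² + 9².
  Combine using the Brahmagupta–Fibonacci identity (a² + b²)(c² + d²) = (ac − bd)² + (ad + bc)² = (ac + bd)² + (ad − bc)²:
  53 · 97 = 5141: from (2² + 7²)(4² + 9²), take (2·4 − 7·9, 2·9 + 7·4) = (8 − 63, 18 + 28) = (-55, 46); dropping signs (only squares matter) gives (55, 46); check 55² + 46² = 3025 + 2116 = 5141 ✓.
Step 4: Order so x ≤ y and verify: 46² + 55² = 2116 + 3025 = 5141 = n. ✓

n = 5141 = 46² + 55² (one valid representation with x ≤ y).


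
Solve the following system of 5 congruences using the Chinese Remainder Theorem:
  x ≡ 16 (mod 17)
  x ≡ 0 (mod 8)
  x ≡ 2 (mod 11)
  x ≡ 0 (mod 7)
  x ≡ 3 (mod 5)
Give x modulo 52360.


Product of moduli M = 17 · 8 · 11 · 7 · 5 = 52360.
Merge one congruence at a time:
  Start: x ≡ 16 (mod 17).
  Combine with x ≡ 0 (mod 8); new modulus lcm = 136.
    Write x = 16 + 17·t and substitute into x ≡ 0 (mod 8): 17·t ≡ 0 − 16 = -16 (mod 8).
    Reduce coefficients mod 8: 1·t ≡ 0 (mod 8).
    So t ≡ 0 (mod 8).
    Then x = 16 + 17·0 = 16, valid modulo lcm(17, 8) = 136: x ≡ 16 (mod 136).
  Combine with x ≡ 2 (mod 11); new modulus lcm = 1496.
    Write x = 16 + 136·t and substitute into x ≡ 2 (mod 11): 136·t ≡ 2 − 16 = -14 (mod 11).
    Reduce coefficients mod 11: 4·t ≡ 8 (mod 11).
    The inverse of 4 mod 11 is 3 (since 4·3 = 12 = 1·11 + 1), so t ≡ 3·8 = 24 ≡ 2 (mod 11).
    Then x = 16 + 136·2 = 288, valid modulo lcm(136, 11) = 1496: x ≡ 288 (mod 1496).
  Combine with x ≡ 0 (mod 7); new modulus lcm = 10472.
    Write x = 288 + 1496·t and substitute into x ≡ 0 (mod 7): 1496·t ≡ 0 − 288 = -288 (mod 7).
    Reduce coefficients mod 7: 5·t ≡ 6 (mod 7).
    The inverse of 5 mod 7 is 3 (since 5·3 = 15 = 2·7 + 1), so t ≡ 3·6 = 18 ≡ 4 (mod 7).
    Then x = 288 + 1496·4 = 6272, valid modulo lcm(1496, 7) = 10472: x ≡ 6272 (mod 10472).
  Combine with x ≡ 3 (mod 5); new modulus lcm = 52360.
    Write x = 6272 + 10472·t and substitute into x ≡ 3 (mod 5): 10472·t ≡ 3 − 6272 = -6269 (mod 5).
    Reduce coefficients mod 5: 2·t ≡ 1 (mod 5).
    The inverse of 2 mod 5 is 3 (since 2·3 = 6 = 1·5 + 1), so t ≡ 3·1 = 3 ≡ 3 (mod 5).
    Then x = 6272 + 10472·3 = 37688, valid modulo lcm(10472, 5) = 52360: x ≡ 37688 (mod 52360).
Verify against each original: 37688 mod 17 = 16, 37688 mod 8 = 0, 37688 mod 11 = 2, 37688 mod 7 = 0, 37688 mod 5 = 3.

x ≡ 37688 (mod 52360).


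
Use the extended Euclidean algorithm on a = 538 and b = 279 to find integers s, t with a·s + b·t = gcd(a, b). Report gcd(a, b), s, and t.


Euclidean algorithm on (538, 279) — divide until remainder is 0:
  538 = 1 · 279 + 259
  279 = 1 · 259 + 20
  259 = 12 · 20 + 19
  20 = 1 · 19 + 1
  19 = 19 · 1 + 0
gcd(538, 279) = 1.
Track Bezout coefficients alongside the remainders: start with r₀ = 538 = a·1 + b·0 (s = 1, t = 0) and r₁ = 279 = a·0 + b·1 (s = 0, t = 1); each new remainder r_{k+1} = r_{k-1} − q_k·r_k inherits s_{k+1} = s_{k-1} − q_k·s_k, t_{k+1} = t_{k-1} − q_k·t_k, so r_k = a·s_k + b·t_k at every step:
  q = 1: r = 259, s = 1 − 1·0 = 1, t = 0 − 1·1 = -1  (check: 538·1 + 279·(-1) = 259)
  q = 1: r = 20, s = 0 − 1·1 = -1, t = 1 − 1·(-1) = 2  (check: 538·(-1) + 279·2 = 20)
  q = 12: r = 19, s = 1 − 12·(-1) = 13, t = -1 − 12·2 = -25  (check: 538·13 + 279·(-25) = 19)
  q = 1: r = 1, s = -1 − 1·13 = -14, t = 2 − 1·(-25) = 27  (check: 538·(-14) + 279·27 = 1)
The row with r = 1 (the gcd) gives the Bezout coefficients s = -14, t = 27.
Result: 538 · (-14) + 279 · (27) = 1.

gcd(538, 279) = 1; s = -14, t = 27 (check: 538·(-14) + 279·27 = 1).


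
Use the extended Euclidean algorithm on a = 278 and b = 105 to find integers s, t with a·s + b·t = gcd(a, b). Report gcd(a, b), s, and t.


Euclidean algorithm on (278, 105) — divide until remainder is 0:
  278 = 2 · 105 + 68
  105 = 1 · 68 + 37
  68 = 1 · 37 + 31
  37 = 1 · 31 + 6
  31 = 5 · 6 + 1
  6 = 6 · 1 + 0
gcd(278, 105) = 1.
Track Bezout coefficients alongside the remainders: start with r₀ = 278 = a·1 + b·0 (s = 1, t = 0) and r₁ = 105 = a·0 + b·1 (s = 0, t = 1); each new remainder r_{k+1} = r_{k-1} − q_k·r_k inherits s_{k+1} = s_{k-1} − q_k·s_k, t_{k+1} = t_{k-1} − q_k·t_k, so r_k = a·s_k + b·t_k at every step:
  q = 2: r = 68, s = 1 − 2·0 = 1, t = 0 − 2·1 = -2  (check: 278·1 + 105·(-2) = 68)
  q = 1: r = 37, s = 0 − 1·1 = -1, t = 1 − 1·(-2) = 3  (check: 278·(-1) + 105·3 = 37)
  q = 1: r = 31, s = 1 − 1·(-1) = 2, t = -2 − 1·3 = -5  (check: 278·2 + 105·(-5) = 31)
  q = 1: r = 6, s = -1 − 1·2 = -3, t = 3 − 1·(-5) = 8  (check: 278·(-3) + 105·8 = 6)
  q = 5: r = 1, s = 2 − 5·(-3) = 17, t = -5 − 5·8 = -45  (check: 278·17 + 105·(-45) = 1)
The row with r = 1 (the gcd) gives the Bezout coefficients s = 17, t = -45.
Result: 278 · (17) + 105 · (-45) = 1.

gcd(278, 105) = 1; s = 17, t = -45 (check: 278·17 + 105·(-45) = 1).


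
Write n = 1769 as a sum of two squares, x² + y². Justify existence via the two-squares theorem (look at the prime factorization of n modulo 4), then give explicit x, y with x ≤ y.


Step 1: Factor n = 1769 = 29 · 61.
Step 2: Check the mod-4 condition on each prime factor: 29 ≡ 1 (mod 4), exponent 1; 61 ≡ 1 (mod 4), exponent 1.
All primes ≡ 3 (mod 4) appear to even exponent (or don't appear), so by the two-squares theorem n IS expressible as a sum of two squares.
Step 3: Build a representation. Here n = 29 · 61 is a product of primes ≡ 1 (mod 4). Each prime p ≡ 1 (mod 4) is itself a sum of two squares; find a² by testing p − a² for a perfect square:
  29: 29 − 1² = 28, 29 − 2² = 25 = 5² ⇒ 29 = 2² + 5².
  61: 61 − 1² = 60, 61 − 2² = 57, 61 − 3² = 52, 61 − 4² = 45, 61 − 5² = 36 = 6² ⇒ 61 = 5² + 6².
  Combine using the Brahmagupta–Fibonacci identity (a² + b²)(c² + d²) = (ac − bd)² + (ad + bc)² = (ac + bd)² + (ad − bc)²:
  29 · 61 = 1769: from (2² + 5²)(5² + 6²), take (2·5 − 5·6, 2·6 + 5·5) = (10 − 30, 12 + 25) = (-20, 37); dropping signs (only squares matter) gives (20, 37); check 20² + 37² = 400 + 1369 = 1769 ✓.
Step 4: Order so x ≤ y and verify: 20² + 37² = 400 + 1369 = 1769 = n. ✓

n = 1769 = 20² + 37² (one valid representation with x ≤ y).


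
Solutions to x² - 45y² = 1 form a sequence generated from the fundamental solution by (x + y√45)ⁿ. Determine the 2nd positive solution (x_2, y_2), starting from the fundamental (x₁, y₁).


Step 1: Find the fundamental solution (x₁, y₁) of x² - 45y² = 1.
  Expand √45 as a continued fraction. a₀ = ⌊√45⌋ = 6; iterate m_{k+1} = d_k·a_k − m_k, d_{k+1} = (45 − m_{k+1}²)/d_k, a_{k+1} = ⌊(a₀ + m_{k+1})/d_{k+1}⌋ (starting m₀ = 0, d₀ = 1), with convergents p_k = a_k·p_{k-1} + p_{k-2}, q_k = a_k·q_{k-1} + q_{k-2} (p₋₁ = 1, q₋₁ = 0):
  k = 0: a₀ = 6; p₀/q₀ = 6/1; p₀² − 45·q₀² = 36 − 45 = -9.
  k = 1: m = 6, d = 9, a = ⌊(6 + 6)/9⌋ = 1; p/q = (1·6 + 1)/(1·1 + 0) = 7/1; p² − 45·q² = 49 − 45 = 4.
  k = 2: m = 3, d = 4, a = ⌊(6 + 3)/4⌋ = 2; p/q = (2·7 + 6)/(2·1 + 1) = 20/3; p² − 45·q² = 400 − 405 = -5.
  k = 3: m = 5, d = 5, a = ⌊(6 + 5)/5⌋ = 2; p/q = (2·20 + 7)/(2·3 + 1) = 47/7; p² − 45·q² = 2209 − 2205 = 4.
  k = 4: m = 5, d = 4, a = ⌊(6 + 5)/4⌋ = 2; p/q = (2·47 + 20)/(2·7 + 3) = 114/17; p² − 45·q² = 12996 − 13005 = -9.
  k = 5: m = 3, d = 9, a = ⌊(6 + 3)/9⌋ = 1; p/q = (1·114 + 47)/(1·17 + 7) = 161/24; p² − 45·q² = 25921 − 25920 = 1.
  The first convergent with p² − 45·q² = 1 gives the fundamental solution (x₁, y₁) = (161, 24).
Step 2: Apply the recurrence (x_{n+1}, y_{n+1}) = (x₁x_n + 45y₁y_n, x₁y_n + y₁x_n) repeatedly.
  From (x_1, y_1) = (161, 24): x_2 = 161·161 + 45·24·24 = 51841; y_2 = 161·24 + 24·161 = 7728.
Step 3: Verify x_2² - 45·y_2² = 2687489281 - 2687489280 = 1 (should be 1). ✓

(x_1, y_1) = (161, 24); (x_2, y_2) = (51841, 7728).


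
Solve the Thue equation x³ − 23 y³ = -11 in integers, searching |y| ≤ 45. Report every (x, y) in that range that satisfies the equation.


The equation is x³ - 23y³ = -11. For fixed y, x³ = 23·y³ − 11, so a solution requires the RHS to be a perfect cube.
Strategy: iterate y from -45 to 45, compute RHS = 23·y³ − 11, and check whether it is a (positive or negative) perfect cube.
Check small values of y:
  y = 0: RHS = -11 is not a perfect cube.
  y = 1: RHS = 12 is not a perfect cube.
  y = -1: RHS = -34 is not a perfect cube.
  y = 2: RHS = 173 is not a perfect cube.
  y = -2: RHS = -195 is not a perfect cube.
  y = 3: RHS = 610 is not a perfect cube.
  y = -3: RHS = -632 is not a perfect cube.
Continuing the search up to |y| = 45 finds no solutions either.
No (x, y) in the scanned range satisfies the equation.

No integer solutions with |y| ≤ 45.


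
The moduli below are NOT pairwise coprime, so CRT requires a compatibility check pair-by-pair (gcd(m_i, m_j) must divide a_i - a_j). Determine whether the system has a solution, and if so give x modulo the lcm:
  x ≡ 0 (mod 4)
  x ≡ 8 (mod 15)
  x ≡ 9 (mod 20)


Moduli 4, 15, 20 are not pairwise coprime, so CRT works modulo lcm(m_i) when all pairwise compatibility conditions hold.
Pairwise compatibility: gcd(m_i, m_j) must divide a_i - a_j for every pair.
Merge one congruence at a time:
  Start: x ≡ 0 (mod 4).
  Combine with x ≡ 8 (mod 15): gcd(4, 15) = 1; 8 - 0 = 8, which IS divisible by 1, so compatible.
    Write x = 0 + 4·t and substitute into x ≡ 8 (mod 15): 4·t ≡ 8 − 0 = 8 (mod 15).
    The inverse of 4 mod 15 is 4 (since 4·4 = 16 = 1·15 + 1), so t ≡ 4·8 = 32 ≡ 2 (mod 15).
    Then x = 0 + 4·2 = 8, valid modulo lcm(4, 15) = 60: x ≡ 8 (mod 60).
  Combine with x ≡ 9 (mod 20): gcd(60, 20) = 20, and 9 - 8 = 1 is NOT divisible by 20.
    ⇒ system is inconsistent (no integer solution).

No solution (the system is inconsistent).


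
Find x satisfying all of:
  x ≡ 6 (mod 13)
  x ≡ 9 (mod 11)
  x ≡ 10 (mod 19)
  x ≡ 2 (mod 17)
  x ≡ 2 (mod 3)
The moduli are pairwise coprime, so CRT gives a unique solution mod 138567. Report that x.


Product of moduli M = 13 · 11 · 19 · 17 · 3 = 138567.
Merge one congruence at a time:
  Start: x ≡ 6 (mod 13).
  Combine with x ≡ 9 (mod 11); new modulus lcm = 143.
    Write x = 6 + 13·t and substitute into x ≡ 9 (mod 11): 13·t ≡ 9 − 6 = 3 (mod 11).
    Reduce coefficients mod 11: 2·t ≡ 3 (mod 11).
    The inverse of 2 mod 11 is 6 (since 2·6 = 12 = 1·11 + 1), so t ≡ 6·3 = 18 ≡ 7 (mod 11).
    Then x = 6 + 13·7 = 97, valid modulo lcm(13, 11) = 143: x ≡ 97 (mod 143).
  Combine with x ≡ 10 (mod 19); new modulus lcm = 2717.
    Write x = 97 + 143·t and substitute into x ≡ 10 (mod 19): 143·t ≡ 10 − 97 = -87 (mod 19).
    Reduce coefficients mod 19: 10·t ≡ 8 (mod 19).
    The inverse of 10 mod 19 is 2 (since 10·2 = 20 = 1·19 + 1), so t ≡ 2·8 = 16 ≡ 16 (mod 19).
    Then x = 97 + 143·16 = 2385, valid modulo lcm(143, 19) = 2717: x ≡ 2385 (mod 2717).
  Combine with x ≡ 2 (mod 17); new modulus lcm = 46189.
    Write x = 2385 + 2717·t and substitute into x ≡ 2 (mod 17): 2717·t ≡ 2 − 2385 = -2383 (mod 17).
    Reduce coefficients mod 17: 14·t ≡ 14 (mod 17).
    The inverse of 14 mod 17 is 11 (since 14·11 = 154 = 9·17 + 1), so t ≡ 11·14 = 154 ≡ 1 (mod 17).
    Then x = 2385 + 2717·1 = 5102, valid modulo lcm(2717, 17) = 46189: x ≡ 5102 (mod 46189).
  Combine with x ≡ 2 (mod 3); new modulus lcm = 138567.
    Write x = 5102 + 46189·t and substitute into x ≡ 2 (mod 3): 46189·t ≡ 2 − 5102 = -5100 (mod 3).
    Reduce coefficients mod 3: 1·t ≡ 0 (mod 3).
    So t ≡ 0 (mod 3).
    Then x = 5102 + 46189·0 = 5102, valid modulo lcm(46189, 3) = 138567: x ≡ 5102 (mod 138567).
Verify against each original: 5102 mod 13 = 6, 5102 mod 11 = 9, 5102 mod 19 = 10, 5102 mod 17 = 2, 5102 mod 3 = 2.

x ≡ 5102 (mod 138567).


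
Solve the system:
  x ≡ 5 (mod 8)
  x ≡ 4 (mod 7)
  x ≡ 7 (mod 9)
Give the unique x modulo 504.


Moduli 8, 7, 9 are pairwise coprime; by CRT there is a unique solution modulo M = 8 · 7 · 9 = 504.
Solve pairwise, accumulating the modulus:
  Start with x ≡ 5 (mod 8).
  Combine with x ≡ 4 (mod 7): since gcd(8, 7) = 1, we get a unique residue mod 56.
    Write x = 5 + 8·t and substitute into x ≡ 4 (mod 7): 8·t ≡ 4 − 5 = -1 (mod 7).
    Reduce coefficients mod 7: 1·t ≡ 6 (mod 7).
    So t ≡ 6 (mod 7).
    Then x = 5 + 8·6 = 53, valid modulo lcm(8, 7) = 56: x ≡ 53 (mod 56).
  Combine with x ≡ 7 (mod 9): since gcd(56, 9) = 1, we get a unique residue mod 504.
    Write x = 53 + 56·t and substitute into x ≡ 7 (mod 9): 56·t ≡ 7 − 53 = -46 (mod 9).
    Reduce coefficients mod 9: 2·t ≡ 8 (mod 9).
    The inverse of 2 mod 9 is 5 (since 2·5 = 10 = 1·9 + 1), so t ≡ 5·8 = 40 ≡ 4 (mod 9).
    Then x = 53 + 56·4 = 277, valid modulo lcm(56, 9) = 504: x ≡ 277 (mod 504).
Verify: 277 mod 8 = 5 ✓, 277 mod 7 = 4 ✓, 277 mod 9 = 7 ✓.

x ≡ 277 (mod 504).


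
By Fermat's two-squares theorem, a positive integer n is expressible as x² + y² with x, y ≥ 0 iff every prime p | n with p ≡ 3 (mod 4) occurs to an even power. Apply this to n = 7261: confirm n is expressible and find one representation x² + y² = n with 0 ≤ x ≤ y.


Step 1: Factor n = 7261 = 53 · 137.
Step 2: Check the mod-4 condition on each prime factor: 53 ≡ 1 (mod 4), exponent 1; 137 ≡ 1 (mod 4), exponent 1.
All primes ≡ 3 (mod 4) appear to even exponent (or don't appear), so by the two-squares theorem n IS expressible as a sum of two squares.
Step 3: Build a representation. Here n = 53 · 137 is a product of primes ≡ 1 (mod 4). Each prime p ≡ 1 (mod 4) is itself a sum of two squares; find a² by testing p − a² for a perfect square:
  53: 53 − 1² = 52, 53 − 2² = 49 = 7² ⇒ 53 = 2² + 7².
  137: 137 − 1² = 136, 137 − 2² = 133, 137 − 3² = 128, 137 − 4² = 121 = 11² ⇒ 137 = 4² + 11².
  Combine using the Brahmagupta–Fibonacci identity (a² + b²)(c² + d²) = (ac − bd)² + (ad + bc)² = (ac + bd)² + (ad − bc)²:
  53 · 137 = 7261: from (2² + 7²)(4² + 11²), take (2·4 − 7·11, 2·11 + 7·4) = (8 − 77, 22 + 28) = (-69, 50); dropping signs (only squares matter) gives (69, 50); check 69² + 50² = 4761 + 2500 = 7261 ✓.
Step 4: Order so x ≤ y and verify: 50² + 69² = 2500 + 4761 = 7261 = n. ✓

n = 7261 = 50² + 69² (one valid representation with x ≤ y).


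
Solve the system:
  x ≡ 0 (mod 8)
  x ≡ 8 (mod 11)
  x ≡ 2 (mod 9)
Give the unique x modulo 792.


Moduli 8, 11, 9 are pairwise coprime; by CRT there is a unique solution modulo M = 8 · 11 · 9 = 792.
Solve pairwise, accumulating the modulus:
  Start with x ≡ 0 (mod 8).
  Combine with x ≡ 8 (mod 11): since gcd(8, 11) = 1, we get a unique residue mod 88.
    Write x = 0 + 8·t and substitute into x ≡ 8 (mod 11): 8·t ≡ 8 − 0 = 8 (mod 11).
    The inverse of 8 mod 11 is 7 (since 8·7 = 56 = 5·11 + 1), so t ≡ 7·8 = 56 ≡ 1 (mod 11).
    Then x = 0 + 8·1 = 8, valid modulo lcm(8, 11) = 88: x ≡ 8 (mod 88).
  Combine with x ≡ 2 (mod 9): since gcd(88, 9) = 1, we get a unique residue mod 792.
    Write x = 8 + 88·t and substitute into x ≡ 2 (mod 9): 88·t ≡ 2 − 8 = -6 (mod 9).
    Reduce coefficients mod 9: 7·t ≡ 3 (mod 9).
    The inverse of 7 mod 9 is 4 (since 7·4 = 28 = 3·9 + 1), so t ≡ 4·3 = 12 ≡ 3 (mod 9).
    Then x = 8 + 88·3 = 272, valid modulo lcm(88, 9) = 792: x ≡ 272 (mod 792).
Verify: 272 mod 8 = 0 ✓, 272 mod 11 = 8 ✓, 272 mod 9 = 2 ✓.

x ≡ 272 (mod 792).


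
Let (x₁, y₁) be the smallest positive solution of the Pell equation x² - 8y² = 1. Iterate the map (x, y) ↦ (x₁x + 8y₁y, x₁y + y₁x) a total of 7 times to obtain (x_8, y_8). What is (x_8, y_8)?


Step 1: Find the fundamental solution (x₁, y₁) of x² - 8y² = 1.
  Expand √8 as a continued fraction. a₀ = ⌊√8⌋ = 2; iterate m_{k+1} = d_k·a_k − m_k, d_{k+1} = (8 − m_{k+1}²)/d_k, a_{k+1} = ⌊(a₀ + m_{k+1})/d_{k+1}⌋ (starting m₀ = 0, d₀ = 1), with convergents p_k = a_k·p_{k-1} + p_{k-2}, q_k = a_k·q_{k-1} + q_{k-2} (p₋₁ = 1, q₋₁ = 0):
  k = 0: a₀ = 2; p₀/q₀ = 2/1; p₀² − 8·q₀² = 4 − 8 = -4.
  k = 1: m = 2, d = 4, a = ⌊(2 + 2)/4⌋ = 1; p/q = (1·2 + 1)/(1·1 + 0) = 3/1; p² − 8·q² = 9 − 8 = 1.
  The first convergent with p² − 8·q² = 1 gives the fundamental solution (x₁, y₁) = (3, 1).
Step 2: Apply the recurrence (x_{n+1}, y_{n+1}) = (x₁x_n + 8y₁y_n, x₁y_n + y₁x_n) repeatedly.
  From (x_1, y_1) = (3, 1): x_2 = 3·3 + 8·1·1 = 17; y_2 = 3·1 + 1·3 = 6.
  From (x_2, y_2) = (17, 6): x_3 = 3·17 + 8·1·6 = 99; y_3 = 3·6 + 1·17 = 35.
  From (x_3, y_3) = (99, 35): x_4 = 3·99 + 8·1·35 = 577; y_4 = 3·35 + 1·99 = 204.
  From (x_4, y_4) = (577, 204): x_5 = 3·577 + 8·1·204 = 3363; y_5 = 3·204 + 1·577 = 1189.
  From (x_5, y_5) = (3363, 1189): x_6 = 3·3363 + 8·1·1189 = 19601; y_6 = 3·1189 + 1·3363 = 6930.
  From (x_6, y_6) = (19601, 6930): x_7 = 3·19601 + 8·1·6930 = 114243; y_7 = 3·6930 + 1·19601 = 40391.
  From (x_7, y_7) = (114243, 40391): x_8 = 3·114243 + 8·1·40391 = 665857; y_8 = 3·40391 + 1·114243 = 235416.
Step 3: Verify x_8² - 8·y_8² = 443365544449 - 443365544448 = 1 (should be 1). ✓

(x_1, y_1) = (3, 1); (x_8, y_8) = (665857, 235416).


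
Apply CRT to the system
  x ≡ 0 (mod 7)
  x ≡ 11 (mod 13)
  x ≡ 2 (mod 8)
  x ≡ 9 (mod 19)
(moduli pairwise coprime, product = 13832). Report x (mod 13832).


Product of moduli M = 7 · 13 · 8 · 19 = 13832.
Merge one congruence at a time:
  Start: x ≡ 0 (mod 7).
  Combine with x ≡ 11 (mod 13); new modulus lcm = 91.
    Write x = 0 + 7·t and substitute into x ≡ 11 (mod 13): 7·t ≡ 11 − 0 = 11 (mod 13).
    The inverse of 7 mod 13 is 2 (since 7·2 = 14 = 1·13 + 1), so t ≡ 2·11 = 22 ≡ 9 (mod 13).
    Then x = 0 + 7·9 = 63, valid modulo lcm(7, 13) = 91: x ≡ 63 (mod 91).
  Combine with x ≡ 2 (mod 8); new modulus lcm = 728.
    Write x = 63 + 91·t and substitute into x ≡ 2 (mod 8): 91·t ≡ 2 − 63 = -61 (mod 8).
    Reduce coefficients mod 8: 3·t ≡ 3 (mod 8).
    The inverse of 3 mod 8 is 3 (since 3·3 = 9 = 1·8 + 1), so t ≡ 3·3 = 9 ≡ 1 (mod 8).
    Then x = 63 + 91·1 = 154, valid modulo lcm(91, 8) = 728: x ≡ 154 (mod 728).
  Combine with x ≡ 9 (mod 19); new modulus lcm = 13832.
    Write x = 154 + 728·t and substitute into x ≡ 9 (mod 19): 728·t ≡ 9 − 154 = -145 (mod 19).
    Reduce coefficients mod 19: 6·t ≡ 7 (mod 19).
    The inverse of 6 mod 19 is 16 (since 6·16 = 96 = 5·19 + 1), so t ≡ 16·7 = 112 ≡ 17 (mod 19).
    Then x = 154 + 728·17 = 12530, valid modulo lcm(728, 19) = 13832: x ≡ 12530 (mod 13832).
Verify against each original: 12530 mod 7 = 0, 12530 mod 13 = 11, 12530 mod 8 = 2, 12530 mod 19 = 9.

x ≡ 12530 (mod 13832).


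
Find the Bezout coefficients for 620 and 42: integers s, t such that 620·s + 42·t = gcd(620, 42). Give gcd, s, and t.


Euclidean algorithm on (620, 42) — divide until remainder is 0:
  620 = 14 · 42 + 32
  42 = 1 · 32 + 10
  32 = 3 · 10 + 2
  10 = 5 · 2 + 0
gcd(620, 42) = 2.
Track Bezout coefficients alongside the remainders: start with r₀ = 620 = a·1 + b·0 (s = 1, t = 0) and r₁ = 42 = a·0 + b·1 (s = 0, t = 1); each new remainder r_{k+1} = r_{k-1} − q_k·r_k inherits s_{k+1} = s_{k-1} − q_k·s_k, t_{k+1} = t_{k-1} − q_k·t_k, so r_k = a·s_k + b·t_k at every step:
  q = 14: r = 32, s = 1 − 14·0 = 1, t = 0 − 14·1 = -14  (check: 620·1 + 42·(-14) = 32)
  q = 1: r = 10, s = 0 − 1·1 = -1, t = 1 − 1·(-14) = 15  (check: 620·(-1) + 42·15 = 10)
  q = 3: r = 2, s = 1 − 3·(-1) = 4, t = -14 − 3·15 = -59  (check: 620·4 + 42·(-59) = 2)
The row with r = 2 (the gcd) gives the Bezout coefficients s = 4, t = -59.
Result: 620 · (4) + 42 · (-59) = 2.

gcd(620, 42) = 2; s = 4, t = -59 (check: 620·4 + 42·(-59) = 2).


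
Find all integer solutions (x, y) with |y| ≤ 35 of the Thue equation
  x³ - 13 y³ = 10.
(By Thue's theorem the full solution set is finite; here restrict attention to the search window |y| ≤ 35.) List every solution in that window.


The equation is x³ - 13y³ = 10. For fixed y, x³ = 13·y³ + 10, so a solution requires the RHS to be a perfect cube.
Strategy: iterate y from -35 to 35, compute RHS = 13·y³ + 10, and check whether it is a (positive or negative) perfect cube.
Check small values of y:
  y = 0: RHS = 10 is not a perfect cube.
  y = 1: RHS = 23 is not a perfect cube.
  y = -1: RHS = -3 is not a perfect cube.
  y = 2: RHS = 114 is not a perfect cube.
  y = -2: RHS = -94 is not a perfect cube.
  y = 3: RHS = 361 is not a perfect cube.
  y = -3: RHS = -341 is not a perfect cube.
Continuing the search up to |y| = 35 finds no solutions either.
No (x, y) in the scanned range satisfies the equation.

No integer solutions with |y| ≤ 35.


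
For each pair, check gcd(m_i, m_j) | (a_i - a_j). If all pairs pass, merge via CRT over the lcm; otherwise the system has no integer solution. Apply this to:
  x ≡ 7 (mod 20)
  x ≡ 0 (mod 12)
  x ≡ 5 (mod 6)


Moduli 20, 12, 6 are not pairwise coprime, so CRT works modulo lcm(m_i) when all pairwise compatibility conditions hold.
Pairwise compatibility: gcd(m_i, m_j) must divide a_i - a_j for every pair.
Merge one congruence at a time:
  Start: x ≡ 7 (mod 20).
  Combine with x ≡ 0 (mod 12): gcd(20, 12) = 4, and 0 - 7 = -7 is NOT divisible by 4.
    ⇒ system is inconsistent (no integer solution).

No solution (the system is inconsistent).


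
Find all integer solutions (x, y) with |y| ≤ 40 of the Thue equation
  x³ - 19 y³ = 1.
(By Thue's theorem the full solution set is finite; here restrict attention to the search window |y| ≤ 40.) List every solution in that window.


The equation is x³ - 19y³ = 1. For fixed y, x³ = 19·y³ + 1, so a solution requires the RHS to be a perfect cube.
Strategy: iterate y from -40 to 40, compute RHS = 19·y³ + 1, and check whether it is a (positive or negative) perfect cube.
Check small values of y:
  y = 0: RHS = 1 = (1)³ ⇒ x = 1 works.
  y = 1: RHS = 20 is not a perfect cube.
  y = -1: RHS = -18 is not a perfect cube.
  y = 2: RHS = 153 is not a perfect cube.
  y = -2: RHS = -151 is not a perfect cube.
  y = 3: RHS = 514 is not a perfect cube.
  y = -3: RHS = -512 = (-8)³ ⇒ x = -8 works.
Continuing the search up to |y| = 40 finds no further solutions beyond those listed.
Collected solutions: (1, 0), (-8, -3).

Solutions (with |y| ≤ 40): (1, 0), (-8, -3).
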